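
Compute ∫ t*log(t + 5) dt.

t**2*log(t + 5)/2 - t**2/4 + 5*t/2 - 25*log(t + 5)/2 + C

Use integration by parts with u = log(t + 5), dv = t dt.
Then du = 1/(t + 5) dt and v = t**2/2.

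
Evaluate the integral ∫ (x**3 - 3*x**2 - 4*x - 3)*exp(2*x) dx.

(4*x**3 - 18*x**2 + 2*x - 13)*exp(2*x)/8 + C

Use integration by parts with u = x**3 - 3*x**2 - 4*x - 3, dv = exp(2*x) dx, so v = exp(2*x)/2.
Apply parts 3 times (tabular method): alternate signs, differentiate u down to 0, integrate dv up.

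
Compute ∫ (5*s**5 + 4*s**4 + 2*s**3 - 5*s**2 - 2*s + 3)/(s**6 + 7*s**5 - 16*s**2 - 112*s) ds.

Factor the denominator: s*(s - 2)*(s + 2)*(s + 7)*(s**2 + 4).
Partial-fraction decomposition: (889*s - 1612)/(1696*(s**2 + 4)) + 5023/(1113*(s + 7)) - 25/(64*(s + 2)) + 73/(192*(s - 2)) - 3/(112*s).
Integrate each term; A/(s−a) gives A·log|s−a|; the (Bs+D)/(s²+p²) term gives a log and an atan.

-3*log(s)/112 + 73*log(s - 2)/192 - 25*log(s + 2)/64 + 5023*log(s + 7)/1113 + 889*log(s**2 + 4)/3392 - 403*atan(s/2)/848 + C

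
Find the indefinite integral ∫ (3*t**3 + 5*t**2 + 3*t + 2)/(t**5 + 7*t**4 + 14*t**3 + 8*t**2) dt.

-log(t)/16 + log(t + 1)/3 + log(t + 2) - 61*log(t + 4)/48 - 1/(4*t) + C

Factor the denominator: t**2*(t + 1)*(t + 2)*(t + 4).
Partial-fraction decomposition: -61/(48*(t + 4)) + 1/(t + 2) + 1/(3*(t + 1)) - 1/(16*t) + 1/(4*t**2).
Integrate each term; A/(t−a) gives A·log|t−a|; A/(t−a)² gives −A/(t−a).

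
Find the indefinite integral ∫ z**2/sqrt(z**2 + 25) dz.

z*sqrt(z**2 + 25)/2 - 25*log(z + sqrt(z**2 + 25))/2 + C

Substitute z = 5·tan(θ), so dz = 5·sec(θ)^2 dθ and the radical becomes sqrt(z**2 + 25) = 5·sec(θ) by the Pythagorean identity.
Integrate the resulting trig expression in θ, then back-substitute tan(θ) = z/5, sec(θ) = sqrt(z**2 + 25)/5 (absorbing any constant into C).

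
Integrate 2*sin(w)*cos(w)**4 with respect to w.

Let u = cos(w), so du = (-sin(w)) dw.
Rewriting, the integral becomes -2·∫ u^4 du = -2·u^5/5.
Substituting back, u = cos(w).

-2*cos(w)**5/5 + C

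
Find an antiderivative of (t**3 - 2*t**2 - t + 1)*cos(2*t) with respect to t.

t**3*sin(2*t)/2 - t**2*sin(2*t) + 3*t**2*cos(2*t)/4 - 5*t*sin(2*t)/4 - t*cos(2*t) + sin(2*t) - 5*cos(2*t)/8 + C

Use integration by parts with u = t**3 - 2*t**2 - t + 1, dv = cos(2*t) dt, so v = sin(2*t)/2.
Apply parts 3 times (tabular method): alternate signs, differentiate u down to 0, integrate dv up.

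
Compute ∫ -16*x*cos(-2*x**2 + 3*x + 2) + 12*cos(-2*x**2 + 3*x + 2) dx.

4*sin(-2*x**2 + 3*x + 2) + C

Let u = 2*x**2 - 3*x - 2, so du = (4*x - 3) dx.
Rewriting, the integral becomes -4·∫ cos(u) du = -4·sin(u).
Substituting back, u = 2*x**2 - 3*x - 2.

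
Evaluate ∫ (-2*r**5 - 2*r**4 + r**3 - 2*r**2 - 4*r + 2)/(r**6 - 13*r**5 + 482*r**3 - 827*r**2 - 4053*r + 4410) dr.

498539*log(r - 7)/14400 - 18022*log(r - 6)/495 + 7*log(r - 1)/4320 + 293*log(r + 3)/7200 - 4847*log(r + 5)/19008 + 38197/(720*r - 5040) + C

Factor the denominator: (r - 7)**2*(r - 6)*(r - 1)*(r + 3)*(r + 5).
Partial-fraction decomposition: -4847/(19008*(r + 5)) + 293/(7200*(r + 3)) + 7/(4320*(r - 1)) - 18022/(495*(r - 6)) + 498539/(14400*(r - 7)) - 38197/(720*(r - 7)**2).
Integrate each term; A/(r−a) gives A·log|r−a|; A/(r−a)² gives −A/(r−a).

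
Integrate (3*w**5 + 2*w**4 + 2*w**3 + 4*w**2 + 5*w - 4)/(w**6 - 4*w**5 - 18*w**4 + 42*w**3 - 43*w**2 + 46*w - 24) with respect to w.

Factor the denominator: (w - 6)*(w - 1)**2*(w + 4)*(w**2 + 1).
Partial-fraction decomposition: 3*(23*w + 27)/(629*(w**2 + 1)) + 1324/(2125*(w + 4)) - 3/(5*(w - 1)) - 6/(25*(w - 1)**2) + 13261/(4625*(w - 6)).
Integrate each term; A/(w−a) gives A·log|w−a|; the (Bw+D)/(w²+p²) term gives a log and an atan.

13261*log(w - 6)/4625 - 3*log(w - 1)/5 + 1324*log(w + 4)/2125 + 69*log(w**2 + 1)/1258 + 81*atan(w)/629 + 6/(25*w - 25) + C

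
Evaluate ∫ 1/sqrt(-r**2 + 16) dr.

asin(r/4) + C

Substitute r = 4·sin(θ), so dr = 4·cos(θ) dθ and the radical becomes sqrt(-r**2 + 16) = 4·cos(θ) by the Pythagorean identity.
Integrate the resulting trig expression in θ, then back-substitute θ = asin(r/4), sin(θ) = r/4, cos(θ) = sqrt(-r**2 + 16)/4 (absorbing any constant into C).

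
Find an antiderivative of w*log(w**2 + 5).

w**2*log(w**2 + 5)/2 - w**2/2 + 5*log(w**2 + 5)/2 + C

Let u = w**2 + 5, so du = (2*w) dw.
The integral becomes (1/2)·∫ log(u) du; integrate by parts with u′=log(u), dv′=du.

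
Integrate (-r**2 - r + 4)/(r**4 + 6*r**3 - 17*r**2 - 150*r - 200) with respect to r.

-13*log(r - 5)/315 - log(r + 2)/21 - 4*log(r + 4)/9 + 8*log(r + 5)/15 + C

Factor the denominator: (r - 5)*(r + 2)*(r + 4)*(r + 5).
Partial-fraction decomposition: 8/(15*(r + 5)) - 4/(9*(r + 4)) - 1/(21*(r + 2)) - 13/(315*(r - 5)).
Integrate each term: A/(r−a) contributes A·log|r−a|.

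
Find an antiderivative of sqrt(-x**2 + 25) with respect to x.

Substitute x = 5·sin(θ), so dx = 5·cos(θ) dθ and the radical becomes sqrt(-x**2 + 25) = 5·cos(θ) by the Pythagorean identity.
Integrate the resulting trig expression in θ, then back-substitute θ = asin(x/5), sin(θ) = x/5, cos(θ) = sqrt(-x**2 + 25)/5 (absorbing any constant into C).

x*sqrt(-x**2 + 25)/2 + 25*asin(x/5)/2 + C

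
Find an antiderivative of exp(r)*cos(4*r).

4*exp(r)*sin(4*r)/17 + exp(r)*cos(4*r)/17 + C

Let I denote the integral. Integrate by parts with u = cos(4*r), dv = exp(r) dr, so v = exp(r): I = exp(r)*cos(4*r) + 4·∫ exp(r)*sin(4*r) dr.
Apply parts again with u = sin(4*r), dv = exp(r) dr: ∫ exp(r)*sin(4*r) dr = exp(r)*sin(4*r) − 4·I. Substituting back brings back I: I = 4*exp(r)*sin(4*r) + exp(r)*cos(4*r) − 16·I.
Solving for I: (1 + 16)·I equals the remaining terms, so I = (1/17)·(4*exp(r)*sin(4*r) + exp(r)*cos(4*r)).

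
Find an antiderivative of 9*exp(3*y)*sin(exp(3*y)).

-3*cos(exp(3*y)) + C

Let u = exp(3*y), so du = (3*exp(3*y)) dy.
Rewriting, the integral becomes 3·∫ sin(u) du = 3·-cos(u).
Substituting back, u = exp(3*y).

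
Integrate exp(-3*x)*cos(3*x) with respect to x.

exp(-3*x)*sin(3*x)/6 - exp(-3*x)*cos(3*x)/6 + C

Let I denote the integral. Integrate by parts with u = cos(3*x), dv = exp(-3*x) dx, so v = -exp(-3*x)/3: I = -exp(-3*x)*cos(3*x)/3 − ∫ exp(-3*x)*sin(3*x) dx.
Apply parts again with u = sin(3*x), dv = exp(-3*x) dx: ∫ exp(-3*x)*sin(3*x) dx = -exp(-3*x)*sin(3*x)/3 + I. Substituting back brings back I: I = exp(-3*x)*sin(3*x)/3 - exp(-3*x)*cos(3*x)/3 − I.
Solving for I: (1 + 1)·I equals the remaining terms, so I = (1/2)·(exp(-3*x)*sin(3*x)/3 - exp(-3*x)*cos(3*x)/3).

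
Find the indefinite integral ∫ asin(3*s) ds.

s*asin(3*s) + sqrt(-9*s**2 + 1)/3 + C

Use integration by parts with u = arcsin(3*s), dv = ds.
Then du = 3/sqrt(-9*s**2 + 1) ds.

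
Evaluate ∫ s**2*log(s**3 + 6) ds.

Let u = s**3 + 6, so du = (3*s**2) ds.
The integral becomes (1/3)·∫ log(u) du; integrate by parts with u′=log(u), dv′=du.

s**3*log(s**3 + 6)/3 - s**3/3 + 2*log(s**3 + 6) + C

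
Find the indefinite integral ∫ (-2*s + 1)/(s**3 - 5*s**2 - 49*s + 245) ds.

Factor the denominator: (s - 7)*(s - 5)*(s + 7).
Partial-fraction decomposition: 5/(56*(s + 7)) + 3/(8*(s - 5)) - 13/(28*(s - 7)).
Integrate each term: A/(s−a) contributes A·log|s−a|.

-13*log(s - 7)/28 + 3*log(s - 5)/8 + 5*log(s + 7)/56 + C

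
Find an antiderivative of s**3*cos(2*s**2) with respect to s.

s**2*sin(2*s**2)/4 + cos(2*s**2)/8 + C

Let u = s², du = 2s ds; rewrite as (1/2)∫ u^1·cos(2u) du.
Now integrate by parts 1 time.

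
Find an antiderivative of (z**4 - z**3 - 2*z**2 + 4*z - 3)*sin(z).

Use integration by parts with u = z**4 - z**3 - 2*z**2 + 4*z - 3, dv = sin(z) dz, so v = -cos(z).
Apply parts 4 times (tabular method): alternate signs, differentiate u down to 0, integrate dv up.

-z**4*cos(z) + 4*z**3*sin(z) + z**3*cos(z) - 3*z**2*sin(z) + 14*z**2*cos(z) - 28*z*sin(z) - 10*z*cos(z) + 10*sin(z) - 25*cos(z) + C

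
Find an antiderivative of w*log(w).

Use integration by parts with u = log(w), dv = w dw.
Then du = 1/w dw and v = w**2/2.

w**2*log(w)/2 - w**2/4 + C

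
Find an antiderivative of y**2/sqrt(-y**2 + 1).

Substitute y = sin(θ), so dy = cos(θ) dθ and the radical becomes sqrt(-y**2 + 1) = cos(θ) by the Pythagorean identity.
Integrate the resulting trig expression in θ, then back-substitute θ = asin(y), sin(θ) = y, cos(θ) = sqrt(-y**2 + 1) (absorbing any constant into C).

-y*sqrt(-y**2 + 1)/2 + asin(y)/2 + C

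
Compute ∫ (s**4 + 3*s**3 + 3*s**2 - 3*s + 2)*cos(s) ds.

Use integration by parts with u = s**4 + 3*s**3 + 3*s**2 - 3*s + 2, dv = cos(s) ds, so v = sin(s).
Apply parts 4 times (tabular method): alternate signs, differentiate u down to 0, integrate dv up.

s**4*sin(s) + 3*s**3*sin(s) + 4*s**3*cos(s) - 9*s**2*sin(s) + 9*s**2*cos(s) - 21*s*sin(s) - 18*s*cos(s) + 20*sin(s) - 21*cos(s) + C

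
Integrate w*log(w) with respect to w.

Use integration by parts with u = log(w), dv = w dw.
Then du = 1/w dw and v = w**2/2.

w**2*log(w)/2 - w**2/4 + C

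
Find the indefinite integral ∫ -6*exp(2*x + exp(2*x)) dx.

-3*exp(exp(2*x)) + C

Let u = exp(2*x), so du = (2*exp(2*x)) dx.
Rewriting, the integral becomes -3·∫ e^u du = -3·e^u.
Substituting back, u = exp(2*x).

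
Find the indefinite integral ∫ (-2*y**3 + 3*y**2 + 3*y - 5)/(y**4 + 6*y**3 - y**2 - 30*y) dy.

Factor the denominator: y*(y - 2)*(y + 3)*(y + 5).
Partial-fraction decomposition: -61/(14*(y + 5)) + 67/(30*(y + 3)) - 3/(70*(y - 2)) + 1/(6*y).
Integrate each term: A/(y−a) contributes A·log|y−a|.

log(y)/6 - 3*log(y - 2)/70 + 67*log(y + 3)/30 - 61*log(y + 5)/14 + C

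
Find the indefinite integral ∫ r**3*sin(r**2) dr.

-r**2*cos(r**2)/2 + sin(r**2)/2 + C

Let u = r², du = 2r dr; rewrite as (1/2)∫ u^1·sin(1u) du.
Now integrate by parts 1 time.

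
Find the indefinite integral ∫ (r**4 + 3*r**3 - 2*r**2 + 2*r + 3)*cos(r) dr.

r**4*sin(r) + 3*r**3*sin(r) + 4*r**3*cos(r) - 14*r**2*sin(r) + 9*r**2*cos(r) - 16*r*sin(r) - 28*r*cos(r) + 31*sin(r) - 16*cos(r) + C

Use integration by parts with u = r**4 + 3*r**3 - 2*r**2 + 2*r + 3, dv = cos(r) dr, so v = sin(r).
Apply parts 4 times (tabular method): alternate signs, differentiate u down to 0, integrate dv up.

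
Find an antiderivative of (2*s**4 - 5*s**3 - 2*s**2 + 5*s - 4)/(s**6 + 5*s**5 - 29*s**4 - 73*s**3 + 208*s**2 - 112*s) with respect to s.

Factor the denominator: s*(s - 4)*(s - 1)**2*(s + 4)*(s + 7).
Partial-fraction decomposition: -145/(336*(s + 7)) + 97/(300*(s + 4)) + 61/(3600*(s - 1)) + 1/(30*(s - 1)**2) + 1/(18*(s - 4)) + 1/(28*s).
Integrate each term; A/(s−a) gives A·log|s−a|; A/(s−a)² gives −A/(s−a).

log(s)/28 + log(s - 4)/18 + 61*log(s - 1)/3600 + 97*log(s + 4)/300 - 145*log(s + 7)/336 - 1/(30*s - 30) + C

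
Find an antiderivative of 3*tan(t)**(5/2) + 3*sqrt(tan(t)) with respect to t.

2*tan(t)**(3/2) + C

Let u = tan(t), so du = (tan(t)**2 + 1) dt.
Rewriting, the integral becomes 3·∫ √u du = 3·(2/3)u^(3/2).
Substituting back, u = tan(t).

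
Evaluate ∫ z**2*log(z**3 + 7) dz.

z**3*log(z**3 + 7)/3 - z**3/3 + 7*log(z**3 + 7)/3 + C

Let u = z**3 + 7, so du = (3*z**2) dz.
The integral becomes (1/3)·∫ log(u) du; integrate by parts with u′=log(u), dv′=du.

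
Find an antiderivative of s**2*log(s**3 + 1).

s**3*log(s**3 + 1)/3 - s**3/3 + log(s**3 + 1)/3 + C

Let u = s**3 + 1, so du = (3*s**2) ds.
The integral becomes (1/3)·∫ log(u) du; integrate by parts with u′=log(u), dv′=du.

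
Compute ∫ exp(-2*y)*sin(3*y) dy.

Let I denote the integral. Integrate by parts with u = sin(3*y), dv = exp(-2*y) dy, so v = -exp(-2*y)/2: I = -exp(-2*y)*sin(3*y)/2 + (3/2)·∫ exp(-2*y)*cos(3*y) dy.
Apply parts again with u = cos(3*y), dv = exp(-2*y) dy: ∫ exp(-2*y)*cos(3*y) dy = -exp(-2*y)*cos(3*y)/2 − (3/2)·I. Substituting back brings back I: I = -exp(-2*y)*sin(3*y)/2 - 3*exp(-2*y)*cos(3*y)/4 − (9/4)·I.
Solving for I: (1 + 9/4)·I equals the remaining terms, so I = (4/13)·(-exp(-2*y)*sin(3*y)/2 - 3*exp(-2*y)*cos(3*y)/4).

-2*exp(-2*y)*sin(3*y)/13 - 3*exp(-2*y)*cos(3*y)/13 + C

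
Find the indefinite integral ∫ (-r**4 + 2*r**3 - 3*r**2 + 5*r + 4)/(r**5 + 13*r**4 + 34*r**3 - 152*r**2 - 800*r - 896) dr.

-19*log(r - 4)/528 + 5*log(r + 2)/12 + 751*log(r + 4)/144 - 653*log(r + 7)/99 + 28/(3*r + 12) + C

Factor the denominator: (r - 4)*(r + 2)*(r + 4)**2*(r + 7).
Partial-fraction decomposition: -653/(99*(r + 7)) + 751/(144*(r + 4)) - 28/(3*(r + 4)**2) + 5/(12*(r + 2)) - 19/(528*(r - 4)).
Integrate each term; A/(r−a) gives A·log|r−a|; A/(r−a)² gives −A/(r−a).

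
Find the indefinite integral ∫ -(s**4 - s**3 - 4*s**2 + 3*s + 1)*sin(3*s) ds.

s**4*cos(3*s)/3 - 4*s**3*sin(3*s)/9 - s**3*cos(3*s)/3 + s**2*sin(3*s)/3 - 16*s**2*cos(3*s)/9 + 32*s*sin(3*s)/27 + 11*s*cos(3*s)/9 - 11*sin(3*s)/27 + 59*cos(3*s)/81 + C

Use integration by parts with u = s**4 - s**3 - 4*s**2 + 3*s + 1, dv = -sin(3*s) ds, so v = cos(3*s)/3.
Apply parts 4 times (tabular method): alternate signs, differentiate u down to 0, integrate dv up.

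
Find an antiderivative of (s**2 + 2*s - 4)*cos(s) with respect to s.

s**2*sin(s) + 2*s*sin(s) + 2*s*cos(s) - 6*sin(s) + 2*cos(s) + C

Use integration by parts with u = s**2 + 2*s - 4, dv = cos(s) ds, so v = sin(s).
Apply parts 2 times (tabular method): alternate signs, differentiate u down to 0, integrate dv up.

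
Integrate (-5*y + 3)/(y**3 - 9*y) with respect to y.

Factor the denominator: y*(y - 3)*(y + 3).
Partial-fraction decomposition: 1/(y + 3) - 2/(3*(y - 3)) - 1/(3*y).
Integrate each term: A/(y−a) contributes A·log|y−a|.

-log(y)/3 - 2*log(y - 3)/3 + log(y + 3) + C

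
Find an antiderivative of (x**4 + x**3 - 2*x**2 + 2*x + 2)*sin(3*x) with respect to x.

-x**4*cos(3*x)/3 + 4*x**3*sin(3*x)/9 - x**3*cos(3*x)/3 + x**2*sin(3*x)/3 + 10*x**2*cos(3*x)/9 - 20*x*sin(3*x)/27 - 4*x*cos(3*x)/9 + 4*sin(3*x)/27 - 74*cos(3*x)/81 + C

Use integration by parts with u = x**4 + x**3 - 2*x**2 + 2*x + 2, dv = sin(3*x) dx, so v = -cos(3*x)/3.
Apply parts 4 times (tabular method): alternate signs, differentiate u down to 0, integrate dv up.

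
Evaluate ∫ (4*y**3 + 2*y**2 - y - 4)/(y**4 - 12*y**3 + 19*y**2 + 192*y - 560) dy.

1459*log(y - 7)/66 - 541*log(y - 5)/18 + 35*log(y - 4)/3 + 28*log(y + 4)/99 + C

Factor the denominator: (y - 7)*(y - 5)*(y - 4)*(y + 4).
Partial-fraction decomposition: 28/(99*(y + 4)) + 35/(3*(y - 4)) - 541/(18*(y - 5)) + 1459/(66*(y - 7)).
Integrate each term: A/(y−a) contributes A·log|y−a|.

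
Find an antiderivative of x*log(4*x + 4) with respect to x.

x**2*log(4*x + 4)/2 - x**2/4 + x/2 - log(x + 1)/2 + C

Use integration by parts with u = log(4*x + 4), dv = x dx.
Then du = 4/(4*x + 4) dx and v = x**2/2.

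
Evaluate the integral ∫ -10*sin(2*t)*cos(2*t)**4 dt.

Let u = cos(2*t), so du = (-2*sin(2*t)) dt.
Rewriting, the integral becomes 5·∫ u^4 du = 5·u^5/5.
Substituting back, u = cos(2*t).

cos(2*t)**5 + C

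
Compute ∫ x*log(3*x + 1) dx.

Use integration by parts with u = log(3*x + 1), dv = x dx.
Then du = 3/(3*x + 1) dx and v = x**2/2.

x**2*log(3*x + 1)/2 - x**2/4 + x/6 - log(3*x + 1)/18 + C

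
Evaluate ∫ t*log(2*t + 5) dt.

Use integration by parts with u = log(2*t + 5), dv = t dt.
Then du = 2/(2*t + 5) dt and v = t**2/2.

t**2*log(2*t + 5)/2 - t**2/4 + 5*t/4 - 25*log(2*t + 5)/8 + C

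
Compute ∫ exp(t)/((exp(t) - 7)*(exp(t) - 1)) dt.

log(exp(t) - 7)/6 - log(exp(t) - 1)/6 + C

Let u = e^t, du = e^t dt.
The integral becomes ∫ du/((u-7)(u-1)); decompose into partial fractions.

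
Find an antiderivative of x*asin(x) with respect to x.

x**2*asin(x)/2 + x*sqrt(-x**2 + 1)/4 - asin(x)/4 + C

Use integration by parts with u = arcsin(x), dv = x dx.
Then du = 1/sqrt(-x**2 + 1) dx.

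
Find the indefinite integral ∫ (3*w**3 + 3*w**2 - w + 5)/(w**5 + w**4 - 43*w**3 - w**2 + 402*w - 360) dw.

25*log(w - 5)/44 - 55*log(w - 3)/126 + log(w - 1)/28 + 3*log(w + 4)/14 - 529*log(w + 6)/1386 + C

Factor the denominator: (w - 5)*(w - 3)*(w - 1)*(w + 4)*(w + 6).
Partial-fraction decomposition: -529/(1386*(w + 6)) + 3/(14*(w + 4)) + 1/(28*(w - 1)) - 55/(126*(w - 3)) + 25/(44*(w - 5)).
Integrate each term: A/(w−a) contributes A·log|w−a|.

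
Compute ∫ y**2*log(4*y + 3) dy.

Use integration by parts with u = log(4*y + 3), dv = y**2 dy.
Then du = 4/(4*y + 3) dy and v = y**3/3.

y**3*log(4*y + 3)/3 - y**3/9 + y**2/8 - 3*y/16 + 9*log(4*y + 3)/64 + C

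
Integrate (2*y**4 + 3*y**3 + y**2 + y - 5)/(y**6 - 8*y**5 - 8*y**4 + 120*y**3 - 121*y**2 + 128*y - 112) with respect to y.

2941*log(y - 7)/4950 - 719*log(y - 4)/1224 + log(y - 1)/90 - 327*log(y + 4)/7480 + 11*log(y**2 + 1)/850 + 2*atan(y)/425 + C

Factor the denominator: (y - 7)*(y - 4)*(y - 1)*(y + 4)*(y**2 + 1).
Partial-fraction decomposition: (11*y + 2)/(425*(y**2 + 1)) - 327/(7480*(y + 4)) + 1/(90*(y - 1)) - 719/(1224*(y - 4)) + 2941/(4950*(y - 7)).
Integrate each term; A/(y−a) gives A·log|y−a|; the (By+D)/(y²+p²) term gives a log and an atan.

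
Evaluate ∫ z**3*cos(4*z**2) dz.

Let u = z², du = 2z dz; rewrite as (1/2)∫ u^1·cos(4u) du.
Now integrate by parts 1 time.

z**2*sin(4*z**2)/8 + cos(4*z**2)/32 + C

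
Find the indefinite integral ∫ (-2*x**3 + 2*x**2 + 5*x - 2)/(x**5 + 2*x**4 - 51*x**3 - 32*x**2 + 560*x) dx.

-log(x)/280 - 59*log(x - 5)/180 + 39*log(x - 4)/176 - 23*log(x + 4)/144 + 83*log(x + 7)/308 + C

Factor the denominator: x*(x - 5)*(x - 4)*(x + 4)*(x + 7).
Partial-fraction decomposition: 83/(308*(x + 7)) - 23/(144*(x + 4)) + 39/(176*(x - 4)) - 59/(180*(x - 5)) - 1/(280*x).
Integrate each term: A/(x−a) contributes A·log|x−a|.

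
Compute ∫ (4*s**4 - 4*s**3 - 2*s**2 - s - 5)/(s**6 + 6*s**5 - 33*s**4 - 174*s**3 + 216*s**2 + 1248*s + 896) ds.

Factor the denominator: (s - 4)**2*(s + 1)*(s + 2)*(s + 4)*(s + 7).
Partial-fraction decomposition: -1088/(1089*(s + 7)) + 1247/(1152*(s + 4)) - 17/(72*(s + 2)) + 1/(225*(s + 1)) + 516737/(3484800*(s - 4)) + 727/(2640*(s - 4)**2).
Integrate each term; A/(s−a) gives A·log|s−a|; A/(s−a)² gives −A/(s−a).

516737*log(s - 4)/3484800 + log(s + 1)/225 - 17*log(s + 2)/72 + 1247*log(s + 4)/1152 - 1088*log(s + 7)/1089 - 727/(2640*s - 10560) + C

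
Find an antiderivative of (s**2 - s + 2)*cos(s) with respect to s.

s**2*sin(s) - s*sin(s) + 2*s*cos(s) - cos(s) + C

Use integration by parts with u = s**2 - s + 2, dv = cos(s) ds, so v = sin(s).
Apply parts 2 times (tabular method): alternate signs, differentiate u down to 0, integrate dv up.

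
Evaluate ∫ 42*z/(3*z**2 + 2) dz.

7*log(3*z**2 + 2) + C

Let u = 3*z**2 + 2, so du = (6*z) dz.
Rewriting, the integral becomes 7·∫ 1/u du = 7·log(u).
Substituting back, u = 3*z**2 + 2.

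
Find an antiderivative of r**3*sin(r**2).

-r**2*cos(r**2)/2 + sin(r**2)/2 + C

Let u = r², du = 2r dr; rewrite as (1/2)∫ u^1·sin(1u) du.
Now integrate by parts 1 time.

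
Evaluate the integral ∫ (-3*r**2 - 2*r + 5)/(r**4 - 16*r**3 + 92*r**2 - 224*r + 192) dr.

Factor the denominator: (r - 6)*(r - 4)**2*(r - 2).
Partial-fraction decomposition: 11/(16*(r - 2)) + 13/(2*(r - 4)) + 51/(4*(r - 4)**2) - 115/(16*(r - 6)).
Integrate each term; A/(r−a) gives A·log|r−a|; A/(r−a)² gives −A/(r−a).

-115*log(r - 6)/16 + 13*log(r - 4)/2 + 11*log(r - 2)/16 - 51/(4*r - 16) + C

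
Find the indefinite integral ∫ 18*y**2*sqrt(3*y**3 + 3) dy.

Let u = 3*y**3 + 3, so du = (9*y**2) dy.
Rewriting, the integral becomes 2·∫ √u du = 2·(2/3)u^(3/2).
Substituting back, u = 3*y**3 + 3.

4*(3*y**3 + 3)**(3/2)/3 + C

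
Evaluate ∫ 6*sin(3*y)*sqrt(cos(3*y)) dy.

Let u = cos(3*y), so du = (-3*sin(3*y)) dy.
Rewriting, the integral becomes -2·∫ √u du = -2·(2/3)u^(3/2).
Substituting back, u = cos(3*y).

-4*cos(3*y)**(3/2)/3 + C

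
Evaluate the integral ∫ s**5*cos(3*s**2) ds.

s**4*sin(3*s**2)/6 + s**2*cos(3*s**2)/9 - sin(3*s**2)/27 + C

Let u = s², du = 2s ds; rewrite as (1/2)∫ u^2·cos(3u) du.
Now integrate by parts 2 times.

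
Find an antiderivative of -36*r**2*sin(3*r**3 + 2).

4*cos(3*r**3 + 2) + C

Let u = 3*r**3 + 2, so du = (9*r**2) dr.
Rewriting, the integral becomes -4·∫ sin(u) du = -4·-cos(u).
Substituting back, u = 3*r**3 + 2.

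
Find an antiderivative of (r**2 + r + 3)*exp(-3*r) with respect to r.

(-9*r**2 - 15*r - 32)*exp(-3*r)/27 + C

Use integration by parts with u = r**2 + r + 3, dv = exp(-3*r) dr, so v = -exp(-3*r)/3.
Apply parts 2 times (tabular method): alternate signs, differentiate u down to 0, integrate dv up.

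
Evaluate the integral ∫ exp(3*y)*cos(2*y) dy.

Let I denote the integral. Integrate by parts with u = cos(2*y), dv = exp(3*y) dy, so v = exp(3*y)/3: I = exp(3*y)*cos(2*y)/3 + (2/3)·∫ exp(3*y)*sin(2*y) dy.
Apply parts again with u = sin(2*y), dv = exp(3*y) dy: ∫ exp(3*y)*sin(2*y) dy = exp(3*y)*sin(2*y)/3 − (2/3)·I. Substituting back brings back I: I = 2*exp(3*y)*sin(2*y)/9 + exp(3*y)*cos(2*y)/3 − (4/9)·I.
Solving for I: (1 + 4/9)·I equals the remaining terms, so I = (9/13)·(2*exp(3*y)*sin(2*y)/9 + exp(3*y)*cos(2*y)/3).

2*exp(3*y)*sin(2*y)/13 + 3*exp(3*y)*cos(2*y)/13 + C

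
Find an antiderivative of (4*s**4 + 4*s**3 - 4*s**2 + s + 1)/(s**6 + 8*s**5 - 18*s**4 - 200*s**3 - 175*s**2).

Factor the denominator: s**2*(s - 5)*(s + 1)*(s + 5)*(s + 7).
Partial-fraction decomposition: -4015/(3528*(s + 7)) + 237/(250*(s + 5)) + 1/(36*(s + 1)) + 1453/(9000*(s - 5)) + 1/(1225*s) - 1/(175*s**2).
Integrate each term; A/(s−a) gives A·log|s−a|; A/(s−a)² gives −A/(s−a).

log(s)/1225 + 1453*log(s - 5)/9000 + log(s + 1)/36 + 237*log(s + 5)/250 - 4015*log(s + 7)/3528 + 1/(175*s) + C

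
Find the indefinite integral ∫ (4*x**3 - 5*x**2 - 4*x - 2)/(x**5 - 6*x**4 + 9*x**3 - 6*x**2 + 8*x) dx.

Factor the denominator: x*(x - 4)*(x - 2)*(x**2 + 1).
Partial-fraction decomposition: -(69*x + 38)/(85*(x**2 + 1)) - 1/(10*(x - 2)) + 79/(68*(x - 4)) - 1/(4*x).
Integrate each term; A/(x−a) gives A·log|x−a|; the (Bx+D)/(x²+p²) term gives a log and an atan.

-log(x)/4 + 79*log(x - 4)/68 - log(x - 2)/10 - 69*log(x**2 + 1)/170 - 38*atan(x)/85 + C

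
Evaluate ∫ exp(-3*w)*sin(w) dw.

Let I denote the integral. Integrate by parts with u = sin(w), dv = exp(-3*w) dw, so v = -exp(-3*w)/3: I = -exp(-3*w)*sin(w)/3 + (1/3)·∫ exp(-3*w)*cos(w) dw.
Apply parts again with u = cos(w), dv = exp(-3*w) dw: ∫ exp(-3*w)*cos(w) dw = -exp(-3*w)*cos(w)/3 − (1/3)·I. Substituting back brings back I: I = -exp(-3*w)*sin(w)/3 - exp(-3*w)*cos(w)/9 − (1/9)·I.
Solving for I: (1 + 1/9)·I equals the remaining terms, so I = (9/10)·(-exp(-3*w)*sin(w)/3 - exp(-3*w)*cos(w)/9).

-3*exp(-3*w)*sin(w)/10 - exp(-3*w)*cos(w)/10 + C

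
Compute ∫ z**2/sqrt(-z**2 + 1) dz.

Substitute z = sin(θ), so dz = cos(θ) dθ and the radical becomes sqrt(-z**2 + 1) = cos(θ) by the Pythagorean identity.
Integrate the resulting trig expression in θ, then back-substitute θ = asin(z), sin(θ) = z, cos(θ) = sqrt(-z**2 + 1) (absorbing any constant into C).

-z*sqrt(-z**2 + 1)/2 + asin(z)/2 + C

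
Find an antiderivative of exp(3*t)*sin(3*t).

Let I denote the integral. Integrate by parts with u = sin(3*t), dv = exp(3*t) dt, so v = exp(3*t)/3: I = exp(3*t)*sin(3*t)/3 − ∫ exp(3*t)*cos(3*t) dt.
Apply parts again with u = cos(3*t), dv = exp(3*t) dt: ∫ exp(3*t)*cos(3*t) dt = exp(3*t)*cos(3*t)/3 + I. Substituting back brings back I: I = exp(3*t)*sin(3*t)/3 - exp(3*t)*cos(3*t)/3 − I.
Solving for I: (1 + 1)·I equals the remaining terms, so I = (1/2)·(exp(3*t)*sin(3*t)/3 - exp(3*t)*cos(3*t)/3).

exp(3*t)*sin(3*t)/6 - exp(3*t)*cos(3*t)/6 + C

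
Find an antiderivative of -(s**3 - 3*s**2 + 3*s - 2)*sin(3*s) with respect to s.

s**3*cos(3*s)/3 - s**2*sin(3*s)/3 - s**2*cos(3*s) + 2*s*sin(3*s)/3 + 7*s*cos(3*s)/9 - 7*sin(3*s)/27 - 4*cos(3*s)/9 + C

Use integration by parts with u = s**3 - 3*s**2 + 3*s - 2, dv = -sin(3*s) ds, so v = cos(3*s)/3.
Apply parts 3 times (tabular method): alternate signs, differentiate u down to 0, integrate dv up.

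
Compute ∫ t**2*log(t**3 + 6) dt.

t**3*log(t**3 + 6)/3 - t**3/3 + 2*log(t**3 + 6) + C

Let u = t**3 + 6, so du = (3*t**2) dt.
The integral becomes (1/3)·∫ log(u) du; integrate by parts with u′=log(u), dv′=du.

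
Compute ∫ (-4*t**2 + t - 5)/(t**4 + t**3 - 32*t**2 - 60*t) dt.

log(t)/12 - 13*log(t - 6)/48 - 23*log(t + 2)/48 + 2*log(t + 5)/3 + C

Factor the denominator: t*(t - 6)*(t + 2)*(t + 5).
Partial-fraction decomposition: 2/(3*(t + 5)) - 23/(48*(t + 2)) - 13/(48*(t - 6)) + 1/(12*t).
Integrate each term: A/(t−a) contributes A·log|t−a|.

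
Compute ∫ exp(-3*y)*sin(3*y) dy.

Let I denote the integral. Integrate by parts with u = sin(3*y), dv = exp(-3*y) dy, so v = -exp(-3*y)/3: I = -exp(-3*y)*sin(3*y)/3 + ∫ exp(-3*y)*cos(3*y) dy.
Apply parts again with u = cos(3*y), dv = exp(-3*y) dy: ∫ exp(-3*y)*cos(3*y) dy = -exp(-3*y)*cos(3*y)/3 − I. Substituting back brings back I: I = -exp(-3*y)*sin(3*y)/3 - exp(-3*y)*cos(3*y)/3 − I.
Solving for I: (1 + 1)·I equals the remaining terms, so I = (1/2)·(-exp(-3*y)*sin(3*y)/3 - exp(-3*y)*cos(3*y)/3).

-exp(-3*y)*sin(3*y)/6 - exp(-3*y)*cos(3*y)/6 + C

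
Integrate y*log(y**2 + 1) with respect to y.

Let u = y**2 + 1, so du = (2*y) dy.
The integral becomes (1/2)·∫ log(u) du; integrate by parts with u′=log(u), dv′=du.

y**2*log(y**2 + 1)/2 - y**2/2 + log(y**2 + 1)/2 + C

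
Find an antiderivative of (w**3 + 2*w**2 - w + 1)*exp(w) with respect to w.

(w**3 - w**2 + w)*exp(w) + C

Use integration by parts with u = w**3 + 2*w**2 - w + 1, dv = exp(w) dw, so v = exp(w).
Apply parts 3 times (tabular method): alternate signs, differentiate u down to 0, integrate dv up.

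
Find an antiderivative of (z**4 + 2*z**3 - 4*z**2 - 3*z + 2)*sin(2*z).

Use integration by parts with u = z**4 + 2*z**3 - 4*z**2 - 3*z + 2, dv = sin(2*z) dz, so v = -cos(2*z)/2.
Apply parts 4 times (tabular method): alternate signs, differentiate u down to 0, integrate dv up.

-z**4*cos(2*z)/2 + z**3*sin(2*z) - z**3*cos(2*z) + 3*z**2*sin(2*z)/2 + 7*z**2*cos(2*z)/2 - 7*z*sin(2*z)/2 + 3*z*cos(2*z) - 3*sin(2*z)/2 - 11*cos(2*z)/4 + C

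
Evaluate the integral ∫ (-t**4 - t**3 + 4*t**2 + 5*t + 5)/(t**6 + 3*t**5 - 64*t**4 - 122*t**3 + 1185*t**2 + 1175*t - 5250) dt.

-793*log(t - 5)/17280 + log(t - 2)/405 + 7*log(t + 3)/640 - 3*log(t + 5)/20 + 473*log(t + 7)/2592 + 31/(144*t - 720) + C

Factor the denominator: (t - 5)**2*(t - 2)*(t + 3)*(t + 5)*(t + 7).
Partial-fraction decomposition: 473/(2592*(t + 7)) - 3/(20*(t + 5)) + 7/(640*(t + 3)) + 1/(405*(t - 2)) - 793/(17280*(t - 5)) - 31/(144*(t - 5)**2).
Integrate each term; A/(t−a) gives A·log|t−a|; A/(t−a)² gives −A/(t−a).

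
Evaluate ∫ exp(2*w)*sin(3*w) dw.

Let I denote the integral. Integrate by parts with u = sin(3*w), dv = exp(2*w) dw, so v = exp(2*w)/2: I = exp(2*w)*sin(3*w)/2 − (3/2)·∫ exp(2*w)*cos(3*w) dw.
Apply parts again with u = cos(3*w), dv = exp(2*w) dw: ∫ exp(2*w)*cos(3*w) dw = exp(2*w)*cos(3*w)/2 + (3/2)·I. Substituting back brings back I: I = exp(2*w)*sin(3*w)/2 - 3*exp(2*w)*cos(3*w)/4 − (9/4)·I.
Solving for I: (1 + 9/4)·I equals the remaining terms, so I = (4/13)·(exp(2*w)*sin(3*w)/2 - 3*exp(2*w)*cos(3*w)/4).

2*exp(2*w)*sin(3*w)/13 - 3*exp(2*w)*cos(3*w)/13 + C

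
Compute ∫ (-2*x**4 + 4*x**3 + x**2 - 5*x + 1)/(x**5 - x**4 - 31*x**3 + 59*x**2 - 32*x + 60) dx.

Factor the denominator: (x - 5)*(x - 2)*(x + 6)*(x**2 + 1).
Partial-fraction decomposition: -(123*x - 35)/(962*(x**2 + 1)) - 3389/(3256*(x + 6)) + 1/(24*(x - 2)) - 749/(858*(x - 5)).
Integrate each term; A/(x−a) gives A·log|x−a|; the (Bx+D)/(x²+p²) term gives a log and an atan.

-749*log(x - 5)/858 + log(x - 2)/24 - 3389*log(x + 6)/3256 - 123*log(x**2 + 1)/1924 + 35*atan(x)/962 + C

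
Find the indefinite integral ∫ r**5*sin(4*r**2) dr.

-r**4*cos(4*r**2)/8 + r**2*sin(4*r**2)/16 + cos(4*r**2)/64 + C

Let u = r², du = 2r dr; rewrite as (1/2)∫ u^2·sin(4u) du.
Now integrate by parts 2 times.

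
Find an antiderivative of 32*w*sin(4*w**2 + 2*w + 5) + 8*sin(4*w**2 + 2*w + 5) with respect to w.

-4*cos(4*w**2 + 2*w + 5) + C

Let u = 4*w**2 + 2*w + 5, so du = (8*w + 2) dw.
Rewriting, the integral becomes 4·∫ sin(u) du = 4·-cos(u).
Substituting back, u = 4*w**2 + 2*w + 5.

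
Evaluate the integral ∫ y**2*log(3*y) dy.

Use integration by parts with u = log(3*y), dv = y**2 dy.
Then du = 1/y dy and v = y**3/3.

y**3*(log(y) + log(3))/3 - y**3/9 + C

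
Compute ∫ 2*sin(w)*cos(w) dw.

-cos(w)**2 + C

Let u = cos(w), so du = (-sin(w)) dw.
Rewriting, the integral becomes -2·∫ u^1 du = -2·u^2/2.
Substituting back, u = cos(w).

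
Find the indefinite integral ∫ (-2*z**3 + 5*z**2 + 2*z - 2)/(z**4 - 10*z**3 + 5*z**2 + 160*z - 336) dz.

-13*log(z - 7)/4 + 7*log(z - 4)/4 - 5*log(z - 3)/28 - 9*log(z + 4)/28 + C

Factor the denominator: (z - 7)*(z - 4)*(z - 3)*(z + 4).
Partial-fraction decomposition: -9/(28*(z + 4)) - 5/(28*(z - 3)) + 7/(4*(z - 4)) - 13/(4*(z - 7)).
Integrate each term: A/(z−a) contributes A·log|z−a|.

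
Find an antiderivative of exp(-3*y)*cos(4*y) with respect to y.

Let I denote the integral. Integrate by parts with u = cos(4*y), dv = exp(-3*y) dy, so v = -exp(-3*y)/3: I = -exp(-3*y)*cos(4*y)/3 − (4/3)·∫ exp(-3*y)*sin(4*y) dy.
Apply parts again with u = sin(4*y), dv = exp(-3*y) dy: ∫ exp(-3*y)*sin(4*y) dy = -exp(-3*y)*sin(4*y)/3 + (4/3)·I. Substituting back brings back I: I = 4*exp(-3*y)*sin(4*y)/9 - exp(-3*y)*cos(4*y)/3 − (16/9)·I.
Solving for I: (1 + 16/9)·I equals the remaining terms, so I = (9/25)·(4*exp(-3*y)*sin(4*y)/9 - exp(-3*y)*cos(4*y)/3).

4*exp(-3*y)*sin(4*y)/25 - 3*exp(-3*y)*cos(4*y)/25 + C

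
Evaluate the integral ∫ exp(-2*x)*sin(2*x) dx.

Let I denote the integral. Integrate by parts with u = sin(2*x), dv = exp(-2*x) dx, so v = -exp(-2*x)/2: I = -exp(-2*x)*sin(2*x)/2 + ∫ exp(-2*x)*cos(2*x) dx.
Apply parts again with u = cos(2*x), dv = exp(-2*x) dx: ∫ exp(-2*x)*cos(2*x) dx = -exp(-2*x)*cos(2*x)/2 − I. Substituting back brings back I: I = -exp(-2*x)*sin(2*x)/2 - exp(-2*x)*cos(2*x)/2 − I.
Solving for I: (1 + 1)·I equals the remaining terms, so I = (1/2)·(-exp(-2*x)*sin(2*x)/2 - exp(-2*x)*cos(2*x)/2).

-exp(-2*x)*sin(2*x)/4 - exp(-2*x)*cos(2*x)/4 + C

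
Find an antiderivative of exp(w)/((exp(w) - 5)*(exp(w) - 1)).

Let u = e^w, du = e^w dw.
The integral becomes ∫ du/((u-5)(u-1)); decompose into partial fractions.

log(exp(w) - 5)/4 - log(exp(w) - 1)/4 + C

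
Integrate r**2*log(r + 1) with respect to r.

Use integration by parts with u = log(r + 1), dv = r**2 dr.
Then du = 1/(r + 1) dr and v = r**3/3.

r**3*log(r + 1)/3 - r**3/9 + r**2/6 - r/3 + log(r + 1)/3 + C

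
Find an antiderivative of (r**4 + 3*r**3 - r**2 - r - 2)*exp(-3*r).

(-27*r**4 - 117*r**3 - 90*r**2 - 33*r + 43)*exp(-3*r)/81 + C

Use integration by parts with u = r**4 + 3*r**3 - r**2 - r - 2, dv = exp(-3*r) dr, so v = -exp(-3*r)/3.
Apply parts 4 times (tabular method): alternate signs, differentiate u down to 0, integrate dv up.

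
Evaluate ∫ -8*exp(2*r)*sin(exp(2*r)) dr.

4*cos(exp(2*r)) + C

Let u = exp(2*r), so du = (2*exp(2*r)) dr.
Rewriting, the integral becomes -4·∫ sin(u) du = -4·-cos(u).
Substituting back, u = exp(2*r).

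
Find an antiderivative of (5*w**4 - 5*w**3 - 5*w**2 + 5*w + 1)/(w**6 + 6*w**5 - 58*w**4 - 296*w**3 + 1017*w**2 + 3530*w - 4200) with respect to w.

78667*log(w - 5)/470448 + log(w - 1)/4480 - 1501*log(w + 4)/2430 + 7351*log(w + 6)/1694 - 13441*log(w + 7)/3456 - 2401/(4752*w - 23760) + C

Factor the denominator: (w - 5)**2*(w - 1)*(w + 4)*(w + 6)*(w + 7).
Partial-fraction decomposition: -13441/(3456*(w + 7)) + 7351/(1694*(w + 6)) - 1501/(2430*(w + 4)) + 1/(4480*(w - 1)) + 78667/(470448*(w - 5)) + 2401/(4752*(w - 5)**2).
Integrate each term; A/(w−a) gives A·log|w−a|; A/(w−a)² gives −A/(w−a).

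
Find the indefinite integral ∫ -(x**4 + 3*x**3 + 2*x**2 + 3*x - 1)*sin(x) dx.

x**4*cos(x) - 4*x**3*sin(x) + 3*x**3*cos(x) - 9*x**2*sin(x) - 10*x**2*cos(x) + 20*x*sin(x) - 15*x*cos(x) + 15*sin(x) + 19*cos(x) + C

Use integration by parts with u = x**4 + 3*x**3 + 2*x**2 + 3*x - 1, dv = -sin(x) dx, so v = cos(x).
Apply parts 4 times (tabular method): alternate signs, differentiate u down to 0, integrate dv up.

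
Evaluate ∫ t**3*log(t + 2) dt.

Use integration by parts with u = log(t + 2), dv = t**3 dt.
Then du = 1/(t + 2) dt and v = t**4/4.

t**4*log(t + 2)/4 - t**4/16 + t**3/6 - t**2/2 + 2*t - 4*log(t + 2) + C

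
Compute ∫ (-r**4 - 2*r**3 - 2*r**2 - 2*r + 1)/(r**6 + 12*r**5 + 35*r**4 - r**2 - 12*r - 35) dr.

Factor the denominator: (r - 1)*(r + 1)*(r + 5)*(r + 7)*(r**2 + 1).
Partial-fraction decomposition: (6*r - 17)/(650*(r**2 + 1)) + 899/(2400*(r + 7)) - 69/(208*(r + 5)) - 1/(48*(r + 1)) - 1/(32*(r - 1)).
Integrate each term; A/(r−a) gives A·log|r−a|; the (Br+D)/(r²+p²) term gives a log and an atan.

-log(r - 1)/32 - log(r + 1)/48 - 69*log(r + 5)/208 + 899*log(r + 7)/2400 + 3*log(r**2 + 1)/650 - 17*atan(r)/650 + C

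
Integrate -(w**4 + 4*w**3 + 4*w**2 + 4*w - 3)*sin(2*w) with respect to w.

w**4*cos(2*w)/2 - w**3*sin(2*w) + 2*w**3*cos(2*w) - 3*w**2*sin(2*w) + w**2*cos(2*w)/2 - w*sin(2*w)/2 - w*cos(2*w) + sin(2*w)/2 - 7*cos(2*w)/4 + C

Use integration by parts with u = w**4 + 4*w**3 + 4*w**2 + 4*w - 3, dv = -sin(2*w) dw, so v = cos(2*w)/2.
Apply parts 4 times (tabular method): alternate signs, differentiate u down to 0, integrate dv up.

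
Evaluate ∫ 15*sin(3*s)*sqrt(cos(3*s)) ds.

Let u = cos(3*s), so du = (-3*sin(3*s)) ds.
Rewriting, the integral becomes -5·∫ √u du = -5·(2/3)u^(3/2).
Substituting back, u = cos(3*s).

-10*cos(3*s)**(3/2)/3 + C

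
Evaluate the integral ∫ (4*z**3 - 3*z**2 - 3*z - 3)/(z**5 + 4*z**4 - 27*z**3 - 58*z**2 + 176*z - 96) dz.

193*log(z - 4)/720 - 64*log(z - 1)/2205 + 59*log(z + 4)/80 - 957*log(z + 6)/980 - 1/(21*z - 21) + C

Factor the denominator: (z - 4)*(z - 1)**2*(z + 4)*(z + 6).
Partial-fraction decomposition: -957/(980*(z + 6)) + 59/(80*(z + 4)) - 64/(2205*(z - 1)) + 1/(21*(z - 1)**2) + 193/(720*(z - 4)).
Integrate each term; A/(z−a) gives A·log|z−a|; A/(z−a)² gives −A/(z−a).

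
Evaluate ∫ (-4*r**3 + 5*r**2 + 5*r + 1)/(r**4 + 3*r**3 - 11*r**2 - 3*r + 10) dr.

Factor the denominator: (r - 2)*(r - 1)*(r + 1)*(r + 5).
Partial-fraction decomposition: -601/(168*(r + 5)) + 5/(24*(r + 1)) - 7/(12*(r - 1)) - 1/(21*(r - 2)).
Integrate each term: A/(r−a) contributes A·log|r−a|.

-log(r - 2)/21 - 7*log(r - 1)/12 + 5*log(r + 1)/24 - 601*log(r + 5)/168 + C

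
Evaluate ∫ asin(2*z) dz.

Use integration by parts with u = arcsin(2*z), dv = dz.
Then du = 2/sqrt(-4*z**2 + 1) dz.

z*asin(2*z) + sqrt(-4*z**2 + 1)/2 + C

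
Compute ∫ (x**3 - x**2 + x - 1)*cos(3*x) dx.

x**3*sin(3*x)/3 - x**2*sin(3*x)/3 + x**2*cos(3*x)/3 + x*sin(3*x)/9 - 2*x*cos(3*x)/9 - 7*sin(3*x)/27 + cos(3*x)/27 + C

Use integration by parts with u = x**3 - x**2 + x - 1, dv = cos(3*x) dx, so v = sin(3*x)/3.
Apply parts 3 times (tabular method): alternate signs, differentiate u down to 0, integrate dv up.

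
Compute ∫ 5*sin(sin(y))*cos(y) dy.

-5*cos(sin(y)) + C

Let u = sin(y), so du = (cos(y)) dy.
Rewriting, the integral becomes 5·∫ sin(u) du = 5·-cos(u).
Substituting back, u = sin(y).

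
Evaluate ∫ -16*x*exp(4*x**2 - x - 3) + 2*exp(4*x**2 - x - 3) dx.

Let u = 4*x**2 - x - 3, so du = (8*x - 1) dx.
Rewriting, the integral becomes -2·∫ e^u du = -2·e^u.
Substituting back, u = 4*x**2 - x - 3.

-2*exp(4*x**2 - x - 3) + C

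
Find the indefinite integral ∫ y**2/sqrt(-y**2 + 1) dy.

Substitute y = sin(θ), so dy = cos(θ) dθ and the radical becomes sqrt(-y**2 + 1) = cos(θ) by the Pythagorean identity.
Integrate the resulting trig expression in θ, then back-substitute θ = asin(y), sin(θ) = y, cos(θ) = sqrt(-y**2 + 1) (absorbing any constant into C).

-y*sqrt(-y**2 + 1)/2 + asin(y)/2 + C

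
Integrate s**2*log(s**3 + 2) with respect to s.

Let u = s**3 + 2, so du = (3*s**2) ds.
The integral becomes (1/3)·∫ log(u) du; integrate by parts with u′=log(u), dv′=du.

s**3*log(s**3 + 2)/3 - s**3/3 + 2*log(s**3 + 2)/3 + C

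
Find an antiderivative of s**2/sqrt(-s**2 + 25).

-s*sqrt(-s**2 + 25)/2 + 25*asin(s/5)/2 + C

Substitute s = 5·sin(θ), so ds = 5·cos(θ) dθ and the radical becomes sqrt(-s**2 + 25) = 5·cos(θ) by the Pythagorean identity.
Integrate the resulting trig expression in θ, then back-substitute θ = asin(s/5), sin(θ) = s/5, cos(θ) = sqrt(-s**2 + 25)/5 (absorbing any constant into C).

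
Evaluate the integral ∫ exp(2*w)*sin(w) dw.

Let I denote the integral. Integrate by parts with u = sin(w), dv = exp(2*w) dw, so v = exp(2*w)/2: I = exp(2*w)*sin(w)/2 − (1/2)·∫ exp(2*w)*cos(w) dw.
Apply parts again with u = cos(w), dv = exp(2*w) dw: ∫ exp(2*w)*cos(w) dw = exp(2*w)*cos(w)/2 + (1/2)·I. Substituting back brings back I: I = exp(2*w)*sin(w)/2 - exp(2*w)*cos(w)/4 − (1/4)·I.
Solving for I: (1 + 1/4)·I equals the remaining terms, so I = (4/5)·(exp(2*w)*sin(w)/2 - exp(2*w)*cos(w)/4).

2*exp(2*w)*sin(w)/5 - exp(2*w)*cos(w)/5 + C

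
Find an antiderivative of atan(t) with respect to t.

Use integration by parts with u = arctan(t), dv = dt.
Then du = 1/(t**2 + 1) dt.

t*atan(t) - log(t**2 + 1)/2 + C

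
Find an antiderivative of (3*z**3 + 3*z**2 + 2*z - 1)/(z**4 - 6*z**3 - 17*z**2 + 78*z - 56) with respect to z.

Factor the denominator: (z - 7)*(z - 2)*(z - 1)*(z + 4).
Partial-fraction decomposition: 51/(110*(z + 4)) + 7/(30*(z - 1)) - 13/(10*(z - 2)) + 1189/(330*(z - 7)).
Integrate each term: A/(z−a) contributes A·log|z−a|.

1189*log(z - 7)/330 - 13*log(z - 2)/10 + 7*log(z - 1)/30 + 51*log(z + 4)/110 + C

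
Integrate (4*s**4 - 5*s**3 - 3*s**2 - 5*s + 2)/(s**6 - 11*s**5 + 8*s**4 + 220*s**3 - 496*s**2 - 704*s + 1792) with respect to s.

7709*log(s - 7)/4455 - 5551*log(s - 4)/3456 - log(s - 2)/120 + 13*log(s + 2)/324 - 659*log(s + 4)/4224 + 319/(144*s - 576) + C

Factor the denominator: (s - 7)*(s - 4)**2*(s - 2)*(s + 2)*(s + 4).
Partial-fraction decomposition: -659/(4224*(s + 4)) + 13/(324*(s + 2)) - 1/(120*(s - 2)) - 5551/(3456*(s - 4)) - 319/(144*(s - 4)**2) + 7709/(4455*(s - 7)).
Integrate each term; A/(s−a) gives A·log|s−a|; A/(s−a)² gives −A/(s−a).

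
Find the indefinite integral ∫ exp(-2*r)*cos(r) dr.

Let I denote the integral. Integrate by parts with u = cos(r), dv = exp(-2*r) dr, so v = -exp(-2*r)/2: I = -exp(-2*r)*cos(r)/2 − (1/2)·∫ exp(-2*r)*sin(r) dr.
Apply parts again with u = sin(r), dv = exp(-2*r) dr: ∫ exp(-2*r)*sin(r) dr = -exp(-2*r)*sin(r)/2 + (1/2)·I. Substituting back brings back I: I = exp(-2*r)*sin(r)/4 - exp(-2*r)*cos(r)/2 − (1/4)·I.
Solving for I: (1 + 1/4)·I equals the remaining terms, so I = (4/5)·(exp(-2*r)*sin(r)/4 - exp(-2*r)*cos(r)/2).

exp(-2*r)*sin(r)/5 - 2*exp(-2*r)*cos(r)/5 + C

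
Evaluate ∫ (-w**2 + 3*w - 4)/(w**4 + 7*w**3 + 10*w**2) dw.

29*log(w)/50 - 7*log(w + 2)/6 + 44*log(w + 5)/75 + 2/(5*w) + C

Factor the denominator: w**2*(w + 2)*(w + 5).
Partial-fraction decomposition: 44/(75*(w + 5)) - 7/(6*(w + 2)) + 29/(50*w) - 2/(5*w**2).
Integrate each term; A/(w−a) gives A·log|w−a|; A/(w−a)² gives −A/(w−a).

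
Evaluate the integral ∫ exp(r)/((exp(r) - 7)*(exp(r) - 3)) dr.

Let u = e^r, du = e^r dr.
The integral becomes ∫ du/((u-7)(u-3)); decompose into partial fractions.

log(exp(r) - 7)/4 - log(exp(r) - 3)/4 + C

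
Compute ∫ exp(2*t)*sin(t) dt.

2*exp(2*t)*sin(t)/5 - exp(2*t)*cos(t)/5 + C

Let I denote the integral. Integrate by parts with u = sin(t), dv = exp(2*t) dt, so v = exp(2*t)/2: I = exp(2*t)*sin(t)/2 − (1/2)·∫ exp(2*t)*cos(t) dt.
Apply parts again with u = cos(t), dv = exp(2*t) dt: ∫ exp(2*t)*cos(t) dt = exp(2*t)*cos(t)/2 + (1/2)·I. Substituting back brings back I: I = exp(2*t)*sin(t)/2 - exp(2*t)*cos(t)/4 − (1/4)·I.
Solving for I: (1 + 1/4)·I equals the remaining terms, so I = (4/5)·(exp(2*t)*sin(t)/2 - exp(2*t)*cos(t)/4).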